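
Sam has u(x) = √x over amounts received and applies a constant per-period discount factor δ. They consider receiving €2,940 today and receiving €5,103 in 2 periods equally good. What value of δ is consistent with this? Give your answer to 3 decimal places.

Equating discounted utilities: u(2940) = δ^2·u(5103) ⇒ δ^2 = u(2940)/u(5103).
With u(x) = √x: δ^2 = √2940/√5103 = √(2940/5103) = 0.75903.
Taking the square root: δ = 0.75903^(1/2) ≈ 0.871.

δ ≈ 0.871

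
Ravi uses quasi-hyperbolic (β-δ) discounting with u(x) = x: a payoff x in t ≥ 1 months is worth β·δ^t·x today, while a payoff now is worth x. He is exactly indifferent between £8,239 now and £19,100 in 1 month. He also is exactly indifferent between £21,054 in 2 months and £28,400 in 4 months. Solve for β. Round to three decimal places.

Both payoffs in the second observation are in the future, so β drops out: δ^2·21054 = δ^4·28400 ⇒ δ^2 = 21054/28400 = 0.74134, so δ = 0.86101.
The first indifference: 8239 = β·δ·19100, so β = 8239/(δ·19100) = 8239/(0.86101·19100) ≈ 0.501.

β ≈ 0.501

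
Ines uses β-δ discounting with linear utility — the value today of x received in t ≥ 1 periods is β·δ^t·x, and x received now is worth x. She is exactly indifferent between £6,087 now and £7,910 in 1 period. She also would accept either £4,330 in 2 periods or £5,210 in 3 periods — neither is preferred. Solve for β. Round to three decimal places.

The second indifference involves only future payoffs, so β cancels: β·δ^2·4330 = β·δ^3·5210, giving δ = 4330/5210 = 0.83109.
The first indifference: 6087 = β·δ·7910, so β = 6087/(δ·7910) = 6087/(0.83109·7910) ≈ 0.926.

β ≈ 0.926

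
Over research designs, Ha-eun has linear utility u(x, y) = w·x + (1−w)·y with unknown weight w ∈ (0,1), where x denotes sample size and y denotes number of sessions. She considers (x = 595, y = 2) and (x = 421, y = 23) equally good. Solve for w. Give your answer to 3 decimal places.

w = 0.108

Equating utilities: w·595 + (1−w)·2 = w·421 + (1−w)·23.
w·(595−421) = (1−w)·(23−2), i.e. w·174 = (1−w)·21.
So w/(1−w) = 21/174 = 0.1207, giving w = 21/(174+21) = 0.108.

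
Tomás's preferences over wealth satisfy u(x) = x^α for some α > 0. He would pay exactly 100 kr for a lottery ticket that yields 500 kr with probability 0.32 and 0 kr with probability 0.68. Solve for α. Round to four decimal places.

Since u(0) = 0, the lottery's EU is 0.32·500^α.
Indifference: 100^α = 0.32·500^α, so (100/500)^α = 0.32.
Taking logs: α·ln(100/500) = ln(0.32), so α = -1.1394343 / -1.6094379 ≈ 0.7080.

α ≈ 0.7080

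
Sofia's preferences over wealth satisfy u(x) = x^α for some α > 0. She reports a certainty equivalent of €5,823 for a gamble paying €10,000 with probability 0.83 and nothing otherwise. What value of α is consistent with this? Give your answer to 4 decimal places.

The lottery's expected utility is 0.83·u(10000) + 0.17·u(0) = 0.83·10000^α (since u(0) = 0 for α > 0).
Setting u(5823) equal to that: 5823^α = 0.83·10000^α ⇒ (5823/10000)^α = 0.83.
Taking logs: α·ln(5823/10000) = ln(0.83), so α = -0.1863296 / -0.5407695 ≈ 0.3446.

α ≈ 0.3446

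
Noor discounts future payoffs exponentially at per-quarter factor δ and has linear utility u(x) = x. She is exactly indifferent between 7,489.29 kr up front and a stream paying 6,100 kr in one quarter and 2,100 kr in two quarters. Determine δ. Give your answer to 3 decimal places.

Equating present values: 7489.29 = 6100δ + 2100δ².
Rearranged: 2100δ² + 6100δ − 7489.29 = 0.
By the quadratic formula (taking the positive root), δ = (−6100 + √100120036.00) / 4200 ≈ 0.930.

δ ≈ 0.930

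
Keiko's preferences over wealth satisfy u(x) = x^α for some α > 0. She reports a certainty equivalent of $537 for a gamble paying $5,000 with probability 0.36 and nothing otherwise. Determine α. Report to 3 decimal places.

EU(lottery) = 0.36·5000^α + 0.64·0 = 0.36·5000^α.
Indifference: 537^α = 0.36·5000^α, so (537/5000)^α = 0.36.
α = ln(0.36) / ln(537/5000) = -1.021651/-2.231195 ≈ 0.458.

α ≈ 0.458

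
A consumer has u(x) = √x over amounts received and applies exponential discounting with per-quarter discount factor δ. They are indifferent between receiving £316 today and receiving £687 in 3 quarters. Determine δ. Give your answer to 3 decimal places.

The payoff in 3 quarters is discounted by δ^3, so u(316) = δ^3·u(687) and δ^3 = u(316)/u(687).
With u(x) = √x: δ^3 = √316/√687 = √(316/687) = 0.67821.
Hence δ = (0.67821)^(1/3) = 0.87859.

δ ≈ 0.879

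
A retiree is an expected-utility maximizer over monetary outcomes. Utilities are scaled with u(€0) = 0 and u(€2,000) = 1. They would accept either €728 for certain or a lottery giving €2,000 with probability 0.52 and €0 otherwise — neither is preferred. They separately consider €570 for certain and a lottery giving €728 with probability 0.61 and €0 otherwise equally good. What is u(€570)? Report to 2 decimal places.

The first gamble pins u(€728): it must equal 0.52·1 + 0.48·0 = 0.52.
Then u(€570) = 0.61·u(€728) + 0.39·u(€0) = 0.61·0.52 + 0.39·0.00 = 0.3172.

0.32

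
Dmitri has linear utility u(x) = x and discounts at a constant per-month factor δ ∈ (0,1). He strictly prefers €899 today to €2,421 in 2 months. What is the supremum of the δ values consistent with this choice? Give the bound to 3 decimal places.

Under u(x) = x this choice says 899 > δ^2·2421.
Hence δ^2 < 899/2421 = 0.37133, and x ↦ x^(1/2) is increasing on (0,∞).
δ < (899/2421)^(1/2) ≈ 0.609.

δ < 0.609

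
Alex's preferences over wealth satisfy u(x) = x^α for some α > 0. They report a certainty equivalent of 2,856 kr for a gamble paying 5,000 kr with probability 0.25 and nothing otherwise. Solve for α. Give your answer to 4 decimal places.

EU(lottery) = 0.25·5000^α + 0.75·0 = 0.25·5000^α.
Setting u(2856) equal to that: 2856^α = 0.25·5000^α ⇒ (2856/5000)^α = 0.25.
Take logs: α = ln 0.25 / ln(2856/5000) ≈ 2.475456.

α ≈ 2.4755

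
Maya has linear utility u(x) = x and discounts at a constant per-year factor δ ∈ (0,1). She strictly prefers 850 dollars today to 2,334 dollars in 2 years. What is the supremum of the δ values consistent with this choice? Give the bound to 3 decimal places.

The preference means 850 > δ^2·2334.
Dividing by 2334: δ^2 < 0.36418. Both sides are positive, so the square root keeps the direction.
δ < (850/2334)^(1/2) ≈ 0.603.

δ < 0.603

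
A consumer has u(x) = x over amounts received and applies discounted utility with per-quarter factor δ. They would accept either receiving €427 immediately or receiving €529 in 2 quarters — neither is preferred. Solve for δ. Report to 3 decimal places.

Equating discounted utilities: u(427) = δ^2·u(529) ⇒ δ^2 = u(427)/u(529).
With u(x) = x: δ^2 = 427/529 = 0.80718.
So δ = 0.80718^(1/2) ≈ 0.898.

δ ≈ 0.898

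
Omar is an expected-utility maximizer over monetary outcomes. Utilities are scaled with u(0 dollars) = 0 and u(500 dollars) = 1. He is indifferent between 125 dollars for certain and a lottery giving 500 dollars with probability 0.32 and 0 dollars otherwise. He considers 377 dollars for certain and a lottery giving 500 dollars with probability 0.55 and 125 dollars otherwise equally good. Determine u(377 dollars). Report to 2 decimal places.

From the first indifference, u(125 dollars) = 0.32·u(500 dollars) + 0.68·u(0 dollars) = 0.32·1 + 0.68·0 = 0.32.
Then u(377 dollars) = 0.55·u(500 dollars) + 0.45·u(125 dollars) = 0.55·1.00 + 0.45·0.32 = 0.6940.

0.69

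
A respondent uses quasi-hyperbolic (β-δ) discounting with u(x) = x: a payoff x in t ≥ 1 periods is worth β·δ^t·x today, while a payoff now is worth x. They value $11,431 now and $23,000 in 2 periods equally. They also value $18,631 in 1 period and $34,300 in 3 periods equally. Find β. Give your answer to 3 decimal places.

β ≈ 0.915

Both payoffs in the second observation are in the future, so β drops out: δ^1·18631 = δ^3·34300 ⇒ δ^2 = 18631/34300 = 0.54318, so δ = 0.73701.
Now use the now-vs-future pair: 11431 = β·δ^2·23000 gives β = 11431/(0.54318·23000) ≈ 0.915.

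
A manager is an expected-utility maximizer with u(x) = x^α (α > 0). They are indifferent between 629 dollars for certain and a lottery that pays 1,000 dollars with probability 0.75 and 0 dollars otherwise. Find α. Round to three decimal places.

α ≈ 0.621

EU(lottery) = 0.75·1000^α + 0.25·0 = 0.75·1000^α.
Setting u(629) equal to that: 629^α = 0.75·1000^α ⇒ (629/1000)^α = 0.75.
Take logs: α = ln 0.75 / ln(629/1000) ≈ 0.62051.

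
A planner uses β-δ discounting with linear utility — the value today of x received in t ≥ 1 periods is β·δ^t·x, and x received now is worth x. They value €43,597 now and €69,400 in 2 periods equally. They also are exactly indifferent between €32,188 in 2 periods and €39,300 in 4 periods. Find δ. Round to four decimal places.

From the later pair, β·δ^2·32188 = β·δ^4·39300; dividing through, δ^2 = 32188/39300 = 0.81903, so δ = 0.90500.

δ ≈ 0.9050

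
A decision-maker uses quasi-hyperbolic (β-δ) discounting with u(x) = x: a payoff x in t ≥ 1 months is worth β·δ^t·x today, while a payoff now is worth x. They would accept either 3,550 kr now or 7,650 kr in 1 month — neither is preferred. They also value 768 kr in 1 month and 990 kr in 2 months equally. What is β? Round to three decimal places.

The second indifference involves only future payoffs, so β cancels: β·δ^1·768 = β·δ^2·990, giving δ = 768/990 = 0.77576.
Now use the now-vs-future pair: 3550 = β·δ·7650 gives β = 3550/(0.77576·7650) ≈ 0.598.

β ≈ 0.598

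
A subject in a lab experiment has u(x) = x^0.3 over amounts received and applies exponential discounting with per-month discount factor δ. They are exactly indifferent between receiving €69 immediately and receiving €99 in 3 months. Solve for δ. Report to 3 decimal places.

Indifference means u(69) = δ^3 · u(99), so δ^3 = u(69)/u(99).
With u(x) = x^0.3: δ^3 = 69^0.3/99^0.3 = (69/99)^0.3 = 0.89735.
Hence δ = (0.89735)^(1/3) = 0.96454.

δ ≈ 0.965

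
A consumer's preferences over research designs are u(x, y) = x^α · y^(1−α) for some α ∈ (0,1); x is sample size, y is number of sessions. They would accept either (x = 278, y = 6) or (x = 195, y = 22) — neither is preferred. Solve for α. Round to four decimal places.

α ≈ 0.7856

Indifference: 278^α · 6^(1−α) = 195^α · 22^(1−α).
Rearrange to (278/195)^α = (22/6)^(1−α) and take logs: α·0.3546216 = (1−α)·1.2992830.
Thus α·(1.6539046) = 1.2992830, so α = 1.2992830/1.6539046 ≈ 0.7856.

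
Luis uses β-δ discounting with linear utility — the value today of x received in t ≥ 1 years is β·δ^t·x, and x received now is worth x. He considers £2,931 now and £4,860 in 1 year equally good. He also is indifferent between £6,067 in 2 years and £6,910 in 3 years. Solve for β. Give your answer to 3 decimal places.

β ≈ 0.687

Both payoffs in the second observation are in the future, so β drops out: δ^2·6067 = δ^3·6910 ⇒ δ = 6067/6910 = 0.87800.
Now use the now-vs-future pair: 2931 = β·δ·4860 gives β = 2931/(0.87800·4860) ≈ 0.687.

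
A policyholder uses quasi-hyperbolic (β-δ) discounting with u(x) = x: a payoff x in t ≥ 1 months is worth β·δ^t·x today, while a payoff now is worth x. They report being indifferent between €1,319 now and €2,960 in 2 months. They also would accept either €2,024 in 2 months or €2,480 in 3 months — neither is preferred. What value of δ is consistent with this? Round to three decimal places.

δ ≈ 0.816

Both payoffs in the second observation are in the future, so β drops out: δ^2·2024 = δ^3·2480 ⇒ δ = 2024/2480 = 0.81613.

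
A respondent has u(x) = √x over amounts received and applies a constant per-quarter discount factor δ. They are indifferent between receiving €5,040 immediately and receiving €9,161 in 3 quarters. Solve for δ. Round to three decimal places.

The payoff in 3 quarters is discounted by δ^3, so u(5040) = δ^3·u(9161) and δ^3 = u(5040)/u(9161).
With u(x) = √x: δ^3 = √5040/√9161 = √(5040/9161) = 0.74173.
Taking the cube root: δ = 0.74173^(1/3) ≈ 0.905.

δ ≈ 0.905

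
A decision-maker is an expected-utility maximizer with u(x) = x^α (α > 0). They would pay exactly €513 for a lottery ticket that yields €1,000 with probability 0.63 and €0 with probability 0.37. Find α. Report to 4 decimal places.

α ≈ 0.6922

The lottery's expected utility is 0.63·u(1000) + 0.37·u(0) = 0.63·1000^α (since u(0) = 0 for α > 0).
Indifference: 513^α = 0.63·1000^α, so (513/1000)^α = 0.63.
α = ln(0.63) / ln(513/1000) = -0.4620355/-0.6674794 ≈ 0.6922.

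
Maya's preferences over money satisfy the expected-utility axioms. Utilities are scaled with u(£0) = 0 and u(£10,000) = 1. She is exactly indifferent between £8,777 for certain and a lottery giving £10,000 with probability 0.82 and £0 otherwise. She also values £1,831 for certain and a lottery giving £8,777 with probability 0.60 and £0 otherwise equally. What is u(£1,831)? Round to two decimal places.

0.49

The first gamble pins u(£8,777): it must equal 0.82·1 + 0.18·0 = 0.82.
The second indifference gives u(£1,831) = 0.60·u(£8,777) + 0.40·u(£0) = 0.60·0.82 + 0.40·0.00 = 0.4920.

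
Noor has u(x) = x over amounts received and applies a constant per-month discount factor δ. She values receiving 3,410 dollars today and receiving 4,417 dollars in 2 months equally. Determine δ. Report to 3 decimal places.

δ ≈ 0.879

The payoff in 2 months is discounted by δ^2, so u(3410) = δ^2·u(4417) and δ^2 = u(3410)/u(4417).
With u(x) = x: δ^2 = 3410/4417 = 0.77202.
So δ = 0.77202^(1/2) ≈ 0.879.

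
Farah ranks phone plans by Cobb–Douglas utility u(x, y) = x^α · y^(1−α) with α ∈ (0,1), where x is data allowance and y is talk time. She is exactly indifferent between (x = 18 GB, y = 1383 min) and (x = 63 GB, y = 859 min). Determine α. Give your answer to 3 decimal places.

α ≈ 0.275

Indifference: 18^α · 1383^(1−α) = 63^α · 859^(1−α).
Taking logs: α·ln 18 + (1−α)·ln 1383 = α·ln 63 + (1−α)·ln 859, i.e. α·-1.252763 = (1−α)·-0.476241.
Thus α·(-1.729004) = -0.476241, so α = -0.476241/-1.729004 ≈ 0.275.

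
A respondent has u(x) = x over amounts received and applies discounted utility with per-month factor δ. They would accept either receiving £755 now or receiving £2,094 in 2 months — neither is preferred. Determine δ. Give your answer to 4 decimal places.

δ ≈ 0.6005

Indifference means u(755) = δ^2 · u(2094), so δ^2 = u(755)/u(2094).
With u(x) = x: δ^2 = 755/2094 = 0.36055.
So δ = 0.36055^(1/2) ≈ 0.6005.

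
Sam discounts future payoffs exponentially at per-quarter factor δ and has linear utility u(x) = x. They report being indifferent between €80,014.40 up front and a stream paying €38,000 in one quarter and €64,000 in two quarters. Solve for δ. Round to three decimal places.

δ ≈ 0.860

The stream is worth 38000δ + 64000δ² today, so 38000δ + 64000δ² = 80014.40.
So 64000δ² + 38000δ − 80014.40 = 0.
By the quadratic formula (taking the positive root), δ = (−38000 + √21927686400.00) / 128000 ≈ 0.860.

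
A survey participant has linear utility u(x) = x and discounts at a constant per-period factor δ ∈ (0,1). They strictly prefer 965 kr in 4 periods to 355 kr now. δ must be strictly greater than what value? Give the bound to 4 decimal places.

δ > 0.7788

The preference means 355 < δ^4·965.
So δ^4 > 355/965 = 0.36788; taking the 4th root of both positive sides preserves the inequality.
δ > 0.36788^(1/4) = 0.7788.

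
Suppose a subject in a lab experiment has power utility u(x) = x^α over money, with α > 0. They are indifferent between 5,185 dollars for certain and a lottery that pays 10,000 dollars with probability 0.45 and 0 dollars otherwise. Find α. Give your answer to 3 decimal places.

The lottery's expected utility is 0.45·u(10000) + 0.55·u(0) = 0.45·10000^α (since u(0) = 0 for α > 0).
Indifference: 5185^α = 0.45·10000^α, so (5185/10000)^α = 0.45.
Take logs: α = ln 0.45 / ln(5185/10000) ≈ 1.21573.

α ≈ 1.216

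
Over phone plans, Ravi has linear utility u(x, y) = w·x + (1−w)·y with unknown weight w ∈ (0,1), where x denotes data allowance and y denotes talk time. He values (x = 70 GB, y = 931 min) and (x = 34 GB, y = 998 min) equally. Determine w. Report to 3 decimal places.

u(70,931) = u(34,998) means w·70 + (1−w)·931 = w·34 + (1−w)·998.
Collecting terms: w·36 = (1−w)·67.
Hence w = 67/(36+67) = 67/103 = 0.650.

w = 0.650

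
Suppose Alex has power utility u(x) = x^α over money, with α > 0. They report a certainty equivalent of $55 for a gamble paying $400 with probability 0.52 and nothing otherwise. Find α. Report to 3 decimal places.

α ≈ 0.330

EU(lottery) = 0.52·400^α + 0.48·0 = 0.52·400^α.
Equating: 55^α = 0.52·400^α, i.e. 0.1375^α = 0.52.
Take logs: α = ln 0.52 / ln(55/400) ≈ 0.32958.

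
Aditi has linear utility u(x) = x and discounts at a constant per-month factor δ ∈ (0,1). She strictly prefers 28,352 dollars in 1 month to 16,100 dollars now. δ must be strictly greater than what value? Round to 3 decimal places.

δ > 0.568

Comparing present values: 16100 < δ·28352.
Dividing through by 28352 gives δ > 0.56786.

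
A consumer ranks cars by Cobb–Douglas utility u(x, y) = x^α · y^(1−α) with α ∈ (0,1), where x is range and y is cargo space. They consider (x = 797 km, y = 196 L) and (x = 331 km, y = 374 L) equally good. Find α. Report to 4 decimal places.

α ≈ 0.4237

The Cobb–Douglas utilities coincide, so 797^α·196^(1−α) = 331^α·374^(1−α).
(797/331)^α = (374/196)^(1−α); take logs: α·ln(797/331) = (1−α)·ln(374/196), i.e. α·0.8787363 = (1−α)·0.6461411.
With A = 0.8787363 and B = 0.6461411: α·A = (1−α)·B, so α = B/(A+B) = 0.6461411/1.5248774 ≈ 0.4237.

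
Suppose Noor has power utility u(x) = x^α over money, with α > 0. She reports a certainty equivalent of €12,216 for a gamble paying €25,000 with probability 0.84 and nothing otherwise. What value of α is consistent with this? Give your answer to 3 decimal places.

α ≈ 0.243

The lottery's expected utility is 0.84·u(25000) + 0.16·u(0) = 0.84·25000^α (since u(0) = 0 for α > 0).
Setting u(12216) equal to that: 12216^α = 0.84·25000^α ⇒ (12216/25000)^α = 0.84.
Take logs: α = ln 0.84 / ln(12216/25000) ≈ 0.24347.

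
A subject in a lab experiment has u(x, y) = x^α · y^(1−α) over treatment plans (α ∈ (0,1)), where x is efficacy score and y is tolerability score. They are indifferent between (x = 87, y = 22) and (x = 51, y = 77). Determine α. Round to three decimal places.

The Cobb–Douglas utilities coincide, so 87^α·22^(1−α) = 51^α·77^(1−α).
Taking logs: α·ln 87 + (1−α)·ln 22 = α·ln 51 + (1−α)·ln 77, i.e. α·0.534082 = (1−α)·1.252763.
With A = 0.534082 and B = 1.252763: α·A = (1−α)·B, so α = B/(A+B) = 1.252763/1.786845 ≈ 0.701.

α ≈ 0.701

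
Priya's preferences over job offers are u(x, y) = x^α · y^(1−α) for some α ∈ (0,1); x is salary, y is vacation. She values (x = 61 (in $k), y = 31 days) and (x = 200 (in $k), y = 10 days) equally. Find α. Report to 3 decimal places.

Indifference: 61^α · 31^(1−α) = 200^α · 10^(1−α).
(61/200)^α = (10/31)^(1−α); take logs: α·ln(61/200) = (1−α)·ln(10/31), i.e. α·-1.187444 = (1−α)·-1.131402.
With A = -1.187444 and B = -1.131402: α·A = (1−α)·B, so α = B/(A+B) = -1.131402/-2.318846 ≈ 0.488.

α ≈ 0.488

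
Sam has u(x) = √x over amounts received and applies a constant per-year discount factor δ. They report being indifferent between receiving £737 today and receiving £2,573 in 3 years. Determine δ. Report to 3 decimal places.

Equating discounted utilities: u(737) = δ^3·u(2573) ⇒ δ^3 = u(737)/u(2573).
With u(x) = √x: δ^3 = √737/√2573 = √(737/2573) = 0.53520.
Taking the cube root: δ = 0.53520^(1/3) ≈ 0.812.

δ ≈ 0.812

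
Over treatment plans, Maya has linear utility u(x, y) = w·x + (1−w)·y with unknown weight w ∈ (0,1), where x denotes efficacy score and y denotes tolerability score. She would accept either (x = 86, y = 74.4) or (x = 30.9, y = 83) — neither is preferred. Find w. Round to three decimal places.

w = 0.135

Equating utilities: w·86 + (1−w)·74.4 = w·30.9 + (1−w)·83.
Rearranging, 55.1·w − 8.6·(1−w) = 0.
Hence w = 8.6/(55.1+8.6) = 8.6/63.7 = 0.135.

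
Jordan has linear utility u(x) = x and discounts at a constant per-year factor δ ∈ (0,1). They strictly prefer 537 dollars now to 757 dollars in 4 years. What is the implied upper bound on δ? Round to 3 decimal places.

δ < 0.918

The preference means 537 > δ^4·757.
So δ^4 < 537/757 = 0.70938; taking the 4th root of both positive sides preserves the inequality.
δ < (537/757)^(1/4) ≈ 0.918.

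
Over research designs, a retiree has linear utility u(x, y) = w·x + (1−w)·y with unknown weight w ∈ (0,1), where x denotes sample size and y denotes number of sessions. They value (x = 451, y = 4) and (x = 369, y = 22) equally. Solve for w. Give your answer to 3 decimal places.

w = 0.180

Equating utilities: w·451 + (1−w)·4 = w·369 + (1−w)·22.
Rearranging, 82·w − 18·(1−w) = 0.
Hence w = 18/(82+18) = 18/100 = 0.180.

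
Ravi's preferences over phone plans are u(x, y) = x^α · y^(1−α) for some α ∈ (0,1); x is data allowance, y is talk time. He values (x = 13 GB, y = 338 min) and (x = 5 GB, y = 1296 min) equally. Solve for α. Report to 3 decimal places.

Indifference: 13^α · 338^(1−α) = 5^α · 1296^(1−α).
Taking logs: α·ln 13 + (1−α)·ln 338 = α·ln 5 + (1−α)·ln 1296, i.e. α·0.955511 = (1−α)·1.343992.
So α/(1−α) = (1.343992)/(0.955511) = 1.406569, and α = 1.406569/2.406569 ≈ 0.584.

α ≈ 0.584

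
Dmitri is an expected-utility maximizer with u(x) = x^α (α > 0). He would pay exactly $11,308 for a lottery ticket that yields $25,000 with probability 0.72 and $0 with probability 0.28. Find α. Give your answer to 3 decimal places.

EU(lottery) = 0.72·25000^α + 0.28·0 = 0.72·25000^α.
Setting u(11308) equal to that: 11308^α = 0.72·25000^α ⇒ (11308/25000)^α = 0.72.
Taking logs: α·ln(11308/25000) = ln(0.72), so α = -0.328504 / -0.793365 ≈ 0.414.

α ≈ 0.414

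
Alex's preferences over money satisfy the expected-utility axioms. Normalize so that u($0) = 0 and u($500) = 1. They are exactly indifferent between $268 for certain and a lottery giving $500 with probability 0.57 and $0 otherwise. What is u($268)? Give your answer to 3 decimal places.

0.570

u($268) equals the lottery's expected utility: 0.57·1 + 0.43·0 = 0.57.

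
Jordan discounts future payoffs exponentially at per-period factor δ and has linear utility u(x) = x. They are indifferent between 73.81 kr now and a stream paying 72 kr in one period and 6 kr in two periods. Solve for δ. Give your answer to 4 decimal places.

The stream is worth 72δ + 6δ² today, so 72δ + 6δ² = 73.81.
That is, 6δ² + 72δ − 73.81 = 0, a quadratic in δ.
By the quadratic formula (taking the positive root), δ = (−72 + √6955.44) / 12 ≈ 0.9499.

δ ≈ 0.9499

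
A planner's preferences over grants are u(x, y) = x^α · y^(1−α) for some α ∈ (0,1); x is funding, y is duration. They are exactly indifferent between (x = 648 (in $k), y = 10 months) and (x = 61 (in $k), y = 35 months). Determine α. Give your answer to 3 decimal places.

α ≈ 0.346

Indifference: 648^α · 10^(1−α) = 61^α · 35^(1−α).
(648/61)^α = (35/10)^(1−α); take logs: α·ln(648/61) = (1−α)·ln(35/10), i.e. α·2.363017 = (1−α)·1.252763.
With A = 2.363017 and B = 1.252763: α·A = (1−α)·B, so α = B/(A+B) = 1.252763/3.615780 ≈ 0.346.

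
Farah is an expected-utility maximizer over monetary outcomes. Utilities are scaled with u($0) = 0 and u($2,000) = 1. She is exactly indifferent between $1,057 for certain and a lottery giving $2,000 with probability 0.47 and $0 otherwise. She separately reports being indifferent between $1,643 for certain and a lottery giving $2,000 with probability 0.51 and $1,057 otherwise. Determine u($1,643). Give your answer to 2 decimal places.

0.74

The first gamble pins u($1,057): it must equal 0.47·1 + 0.53·0 = 0.47.
The second indifference gives u($1,643) = 0.51·u($2,000) + 0.49·u($1,057) = 0.51·1.00 + 0.49·0.47 = 0.7403.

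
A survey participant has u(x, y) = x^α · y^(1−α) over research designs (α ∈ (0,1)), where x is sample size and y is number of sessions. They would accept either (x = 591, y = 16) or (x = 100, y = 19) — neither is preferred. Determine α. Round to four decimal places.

α ≈ 0.0882

Set the two utilities equal: 591^α·16^(1−α) = 100^α·19^(1−α).
(591/100)^α = (19/16)^(1−α); take logs: α·ln(591/100) = (1−α)·ln(19/16), i.e. α·1.7766458 = (1−α)·0.1718503.
So α/(1−α) = (0.1718503)/(1.7766458) = 0.0967274, and α = 0.0967274/1.0967274 ≈ 0.0882.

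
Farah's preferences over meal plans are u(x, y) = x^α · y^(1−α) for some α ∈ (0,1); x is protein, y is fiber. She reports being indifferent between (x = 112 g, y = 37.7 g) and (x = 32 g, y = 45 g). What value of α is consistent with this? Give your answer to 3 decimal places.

α ≈ 0.124

Indifference: 112^α · 37.7^(1−α) = 32^α · 45^(1−α).
Rearrange to (112/32)^α = (45/37.7)^(1−α) and take logs: α·1.252763 = (1−α)·0.177002.
With A = 1.252763 and B = 0.177002: α·A = (1−α)·B, so α = B/(A+B) = 0.177002/1.429765 ≈ 0.124.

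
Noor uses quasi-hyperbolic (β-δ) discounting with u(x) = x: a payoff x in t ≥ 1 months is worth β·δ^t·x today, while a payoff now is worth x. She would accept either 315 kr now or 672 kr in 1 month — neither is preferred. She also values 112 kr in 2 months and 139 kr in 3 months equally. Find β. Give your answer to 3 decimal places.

β ≈ 0.582

Both payoffs in the second observation are in the future, so β drops out: δ^2·112 = δ^3·139 ⇒ δ = 112/139 = 0.80576.
Substituting δ into 315 = β·δ·672: β = 315/(541.468) ≈ 0.582.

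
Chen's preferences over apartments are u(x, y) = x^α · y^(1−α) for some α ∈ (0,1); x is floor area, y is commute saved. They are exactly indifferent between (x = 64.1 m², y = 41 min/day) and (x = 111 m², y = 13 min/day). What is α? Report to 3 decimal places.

Indifference: 64.1^α · 41^(1−α) = 111^α · 13^(1−α).
(64.1/111)^α = (13/41)^(1−α); take logs: α·ln(64.1/111) = (1−α)·ln(13/41), i.e. α·-0.549086 = (1−α)·-1.148623.
So α/(1−α) = (-1.148623)/(-0.549086) = 2.091882, and α = 2.091882/3.091882 ≈ 0.677.

α ≈ 0.677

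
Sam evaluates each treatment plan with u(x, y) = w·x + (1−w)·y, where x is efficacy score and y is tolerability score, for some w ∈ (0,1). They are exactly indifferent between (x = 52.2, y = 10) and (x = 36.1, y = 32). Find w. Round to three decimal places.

Equating utilities: w·52.2 + (1−w)·10 = w·36.1 + (1−w)·32.
Rearranging, 16.1·w − 22·(1−w) = 0.
The marginal rate of substitution is 22/16.1, so w = 22/(16.1+22) = 0.577.

w = 0.577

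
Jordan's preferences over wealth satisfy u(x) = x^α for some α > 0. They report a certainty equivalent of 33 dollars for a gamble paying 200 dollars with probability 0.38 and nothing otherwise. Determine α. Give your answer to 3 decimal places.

Since u(0) = 0, the lottery's EU is 0.38·200^α.
Setting u(33) equal to that: 33^α = 0.38·200^α ⇒ (33/200)^α = 0.38.
α = ln(0.38) / ln(33/200) = -0.967584/-1.801810 ≈ 0.537.

α ≈ 0.537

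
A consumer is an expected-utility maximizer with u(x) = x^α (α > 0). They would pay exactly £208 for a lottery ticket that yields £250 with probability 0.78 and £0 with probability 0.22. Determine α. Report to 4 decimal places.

EU(lottery) = 0.78·250^α + 0.22·0 = 0.78·250^α.
Equating: 208^α = 0.78·250^α, i.e. 0.8320^α = 0.78.
α = ln(0.78) / ln(208/250) = -0.2484614/-0.1839228 ≈ 1.3509.

α ≈ 1.3509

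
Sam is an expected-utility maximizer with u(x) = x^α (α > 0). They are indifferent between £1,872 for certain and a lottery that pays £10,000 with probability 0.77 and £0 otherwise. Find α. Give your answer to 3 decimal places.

α ≈ 0.156

The lottery's expected utility is 0.77·u(10000) + 0.23·u(0) = 0.77·10000^α (since u(0) = 0 for α > 0).
Equating: 1872^α = 0.77·10000^α, i.e. 0.1872^α = 0.77.
α = ln(0.77) / ln(1872/10000) = -0.261365/-1.675578 ≈ 0.156.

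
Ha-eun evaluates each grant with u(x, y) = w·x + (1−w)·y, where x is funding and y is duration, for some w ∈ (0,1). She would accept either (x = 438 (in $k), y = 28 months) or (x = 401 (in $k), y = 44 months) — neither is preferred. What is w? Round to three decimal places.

u(438,28) = u(401,44) means w·438 + (1−w)·28 = w·401 + (1−w)·44.
Rearranging, 37·w − 16·(1−w) = 0.
Hence w = 16/(37+16) = 16/53 = 0.302.

w = 0.302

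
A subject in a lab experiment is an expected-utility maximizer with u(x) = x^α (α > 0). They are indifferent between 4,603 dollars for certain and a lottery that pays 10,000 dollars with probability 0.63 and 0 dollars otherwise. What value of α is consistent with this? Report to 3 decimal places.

The lottery's expected utility is 0.63·u(10000) + 0.37·u(0) = 0.63·10000^α (since u(0) = 0 for α > 0).
Equating: 4603^α = 0.63·10000^α, i.e. 0.4603^α = 0.63.
Taking logs: α·ln(4603/10000) = ln(0.63), so α = -0.462035 / -0.775877 ≈ 0.596.

α ≈ 0.596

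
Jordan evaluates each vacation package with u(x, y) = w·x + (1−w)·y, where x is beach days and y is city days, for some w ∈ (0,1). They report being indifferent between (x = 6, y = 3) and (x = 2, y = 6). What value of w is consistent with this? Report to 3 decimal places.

Indifference: w·6 + (1−w)·3 = w·2 + (1−w)·6.
Collecting terms: w·4 = (1−w)·3.
Hence w = 3/(4+3) = 3/7 = 0.429.

w = 0.429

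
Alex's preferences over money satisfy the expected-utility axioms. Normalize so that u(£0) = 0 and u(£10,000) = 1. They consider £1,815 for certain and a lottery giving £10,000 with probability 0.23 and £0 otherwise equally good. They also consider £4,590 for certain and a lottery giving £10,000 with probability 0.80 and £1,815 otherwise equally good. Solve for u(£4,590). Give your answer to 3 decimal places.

First, u(£1,815) = 0.23·u(£10,000) + 0.77·u(£0) = 0.23.
Then u(£4,590) = 0.80·u(£10,000) + 0.20·u(£1,815) = 0.80·1.00 + 0.20·0.23 = 0.8460.

0.846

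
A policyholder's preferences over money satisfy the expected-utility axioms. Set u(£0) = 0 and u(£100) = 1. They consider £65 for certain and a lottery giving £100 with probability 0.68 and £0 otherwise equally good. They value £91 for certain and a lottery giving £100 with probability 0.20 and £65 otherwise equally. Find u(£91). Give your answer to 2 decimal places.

0.74

The first gamble pins u(£65): it must equal 0.68·1 + 0.32·0 = 0.68.
Chaining: u(£91) = 0.20·1.00 + 0.80·0.68 = 0.7440.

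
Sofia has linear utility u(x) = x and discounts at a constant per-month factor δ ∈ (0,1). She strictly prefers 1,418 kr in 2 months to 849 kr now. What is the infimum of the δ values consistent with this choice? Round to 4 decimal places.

δ > 0.7738

Under u(x) = x this choice says 849 < δ^2·1418.
Dividing by 1418: δ^2 > 0.59873. Both sides are positive, so the square root keeps the direction.
δ > (849/1418)^(1/2) ≈ 0.7738.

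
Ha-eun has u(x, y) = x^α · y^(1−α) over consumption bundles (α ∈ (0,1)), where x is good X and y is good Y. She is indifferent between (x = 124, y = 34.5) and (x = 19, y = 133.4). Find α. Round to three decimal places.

Set the two utilities equal: 124^α·34.5^(1−α) = 19^α·133.4^(1−α).
(124/19)^α = (133.4/34.5)^(1−α); take logs: α·ln(124/19) = (1−α)·ln(133.4/34.5), i.e. α·1.875843 = (1−α)·1.352393.
So α/(1−α) = (1.352393)/(1.875843) = 0.720952, and α = 0.720952/1.720952 ≈ 0.419.

α ≈ 0.419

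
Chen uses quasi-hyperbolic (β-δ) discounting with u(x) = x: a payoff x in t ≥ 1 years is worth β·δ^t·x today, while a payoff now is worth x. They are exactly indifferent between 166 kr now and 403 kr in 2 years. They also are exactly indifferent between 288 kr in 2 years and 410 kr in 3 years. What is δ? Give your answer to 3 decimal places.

From the later pair, β·δ^2·288 = β·δ^3·410; dividing through, δ = 288/410 = 0.70244.

δ ≈ 0.702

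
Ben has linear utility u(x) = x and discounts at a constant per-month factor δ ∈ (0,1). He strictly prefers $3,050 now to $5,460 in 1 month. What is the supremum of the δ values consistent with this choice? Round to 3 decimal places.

δ < 0.559

Comparing present values: 3050 > δ·5460.
So δ < 3050/5460 = 0.55861.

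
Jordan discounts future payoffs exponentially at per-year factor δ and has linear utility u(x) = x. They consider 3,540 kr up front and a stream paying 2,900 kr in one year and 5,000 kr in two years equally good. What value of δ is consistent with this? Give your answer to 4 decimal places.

δ ≈ 0.6000

Present value of the stream is 2900·δ + 5000·δ². Indifference gives 2900δ + 5000δ² = 3540.
That is, 5000δ² + 2900δ − 3540 = 0, a quadratic in δ.
The positive root is δ = [−2900 + √(2900² + 4·5000·3540)] / (2·5000) = (−2900 + 8900.000)/10000 ≈ 0.6000.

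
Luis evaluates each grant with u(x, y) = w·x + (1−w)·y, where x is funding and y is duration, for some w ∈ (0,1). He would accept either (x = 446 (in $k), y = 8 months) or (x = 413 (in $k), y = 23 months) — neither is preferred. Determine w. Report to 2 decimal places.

Equating utilities: w·446 + (1−w)·8 = w·413 + (1−w)·23.
w·(446−413) = (1−w)·(23−8), i.e. w·33 = (1−w)·15.
So w/(1−w) = 15/33 = 0.4545, giving w = 15/(33+15) = 0.31.

w = 0.31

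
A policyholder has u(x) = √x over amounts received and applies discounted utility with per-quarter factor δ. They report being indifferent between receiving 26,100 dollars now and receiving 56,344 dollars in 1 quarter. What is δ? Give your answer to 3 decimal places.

δ ≈ 0.681

The payoff in 1 quarter is discounted by δ, so u(26100) = δ·u(56344) and δ = u(26100)/u(56344).
With u(x) = √x: δ = √26100/√56344 = √(26100/56344) = 0.68061.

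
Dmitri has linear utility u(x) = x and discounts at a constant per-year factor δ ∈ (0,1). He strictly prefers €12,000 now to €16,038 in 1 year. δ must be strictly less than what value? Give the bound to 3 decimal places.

δ < 0.748

The preference means 12000 > δ·16038.
So δ < 12000/16038 = 0.74822.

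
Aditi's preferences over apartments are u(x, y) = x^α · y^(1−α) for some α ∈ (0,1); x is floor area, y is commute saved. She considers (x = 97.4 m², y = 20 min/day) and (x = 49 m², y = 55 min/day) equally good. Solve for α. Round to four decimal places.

The Cobb–Douglas utilities coincide, so 97.4^α·20^(1−α) = 49^α·55^(1−α).
Rearrange to (97.4/49)^α = (55/20)^(1−α) and take logs: α·0.6870059 = (1−α)·1.0116009.
With A = 0.6870059 and B = 1.0116009: α·A = (1−α)·B, so α = B/(A+B) = 1.0116009/1.6986068 ≈ 0.5955.

α ≈ 0.5955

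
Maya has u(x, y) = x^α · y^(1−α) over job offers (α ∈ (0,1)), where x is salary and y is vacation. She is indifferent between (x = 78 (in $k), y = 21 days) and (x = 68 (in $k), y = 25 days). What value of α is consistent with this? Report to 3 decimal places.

α ≈ 0.560

Indifference: 78^α · 21^(1−α) = 68^α · 25^(1−α).
Rearrange to (78/68)^α = (25/21)^(1−α) and take logs: α·0.137201 = (1−α)·0.174353.
So α/(1−α) = (0.174353)/(0.137201) = 1.270785, and α = 1.270785/2.270785 ≈ 0.560.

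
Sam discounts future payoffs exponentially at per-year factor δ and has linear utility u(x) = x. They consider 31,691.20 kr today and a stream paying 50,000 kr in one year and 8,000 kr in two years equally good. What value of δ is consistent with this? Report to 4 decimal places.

δ ≈ 0.5800

The stream is worth 50000δ + 8000δ² today, so 50000δ + 8000δ² = 31691.20.
Rearranged: 8000δ² + 50000δ − 31691.20 = 0.
δ = (−50000 + √(50000² + 4·8000·31691.20)) / (2·8000) = (−50000 + √3514118400.00) / 16000 ≈ 0.5800.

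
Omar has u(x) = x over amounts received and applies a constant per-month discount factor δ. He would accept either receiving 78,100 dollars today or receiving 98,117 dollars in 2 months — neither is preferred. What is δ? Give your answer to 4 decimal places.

δ ≈ 0.8922

Equating discounted utilities: u(78100) = δ^2·u(98117) ⇒ δ^2 = u(78100)/u(98117).
With u(x) = x: δ^2 = 78100/98117 = 0.79599.
So δ = 0.79599^(1/2) ≈ 0.8922.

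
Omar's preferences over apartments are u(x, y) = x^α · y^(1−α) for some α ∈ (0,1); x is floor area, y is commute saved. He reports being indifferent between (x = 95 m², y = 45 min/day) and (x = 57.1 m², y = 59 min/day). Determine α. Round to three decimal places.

Indifference: 95^α · 45^(1−α) = 57.1^α · 59^(1−α).
Taking logs: α·ln 95 + (1−α)·ln 45 = α·ln 57.1 + (1−α)·ln 59, i.e. α·0.509073 = (1−α)·0.270875.
With A = 0.509073 and B = 0.270875: α·A = (1−α)·B, so α = B/(A+B) = 0.270875/0.779948 ≈ 0.347.

α ≈ 0.347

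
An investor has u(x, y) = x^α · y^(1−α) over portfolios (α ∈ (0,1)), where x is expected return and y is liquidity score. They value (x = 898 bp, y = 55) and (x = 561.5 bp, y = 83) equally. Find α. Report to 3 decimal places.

Indifference: 898^α · 55^(1−α) = 561.5^α · 83^(1−α).
Taking logs: α·ln 898 + (1−α)·ln 55 = α·ln 561.5 + (1−α)·ln 83, i.e. α·0.469558 = (1−α)·0.411507.
Thus α·(0.881065) = 0.411507, so α = 0.411507/0.881065 ≈ 0.467.

α ≈ 0.467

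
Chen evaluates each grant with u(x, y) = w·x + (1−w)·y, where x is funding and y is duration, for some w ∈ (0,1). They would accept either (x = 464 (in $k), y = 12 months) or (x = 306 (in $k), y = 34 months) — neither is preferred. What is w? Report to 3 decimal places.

Indifference: w·464 + (1−w)·12 = w·306 + (1−w)·34.
Rearranging, 158·w − 22·(1−w) = 0.
So w/(1−w) = 22/158 = 0.1392, giving w = 22/(158+22) = 0.122.

w = 0.122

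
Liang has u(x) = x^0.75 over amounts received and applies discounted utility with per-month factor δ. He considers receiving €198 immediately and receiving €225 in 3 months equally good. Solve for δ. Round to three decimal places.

Equating discounted utilities: u(198) = δ^3·u(225) ⇒ δ^3 = u(198)/u(225).
With u(x) = x^0.75: δ^3 = 198^0.75/225^0.75 = (198/225)^0.75 = 0.90858.
Hence δ = (0.90858)^(1/3) = 0.96855.

δ ≈ 0.969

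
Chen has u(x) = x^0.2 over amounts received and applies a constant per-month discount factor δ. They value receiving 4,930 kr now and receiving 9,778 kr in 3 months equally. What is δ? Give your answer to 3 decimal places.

δ ≈ 0.955

The payoff in 3 months is discounted by δ^3, so u(4930) = δ^3·u(9778) and δ^3 = u(4930)/u(9778).
With u(x) = x^0.2: δ^3 = 4930^0.2/9778^0.2 = (4930/9778)^0.2 = 0.87201.
So δ = 0.87201^(1/3) ≈ 0.955.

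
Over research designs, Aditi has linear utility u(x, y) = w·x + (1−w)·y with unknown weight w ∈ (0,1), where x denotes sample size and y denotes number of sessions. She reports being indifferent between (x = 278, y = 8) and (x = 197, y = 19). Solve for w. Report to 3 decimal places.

Indifference: w·278 + (1−w)·8 = w·197 + (1−w)·19.
w·(278−197) = (1−w)·(19−8), i.e. w·81 = (1−w)·11.
Hence w = 11/(81+11) = 11/92 = 0.120.

w = 0.120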